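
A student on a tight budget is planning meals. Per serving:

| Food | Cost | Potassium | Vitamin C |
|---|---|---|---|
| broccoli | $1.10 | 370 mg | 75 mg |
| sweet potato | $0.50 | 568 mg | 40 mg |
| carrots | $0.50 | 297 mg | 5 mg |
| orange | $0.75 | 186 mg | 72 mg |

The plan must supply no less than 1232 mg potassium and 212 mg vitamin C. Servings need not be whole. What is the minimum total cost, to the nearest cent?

Two binding constraints pin down two serving amounts, so the optimal mix uses at most two foods. The candidates are each food alone (scaled to the tighter of potassium/vitamin C) and each pair with both constraints tight.
broccoli only: max(1232/370, 212/75) = 3.33 servings → $3.66.
sweet potato only: max(1232/568, 212/40) = 5.3 servings → $2.65.
carrots only: max(1232/297, 212/5) = 42.4 servings → $21.20.
orange only: max(1232/186, 212/72) = 6.624 servings → $4.97.
broccoli + sweet potato with both tight: 2.559 servings and 0.5022 servings → $3.07.
broccoli + carrots with both tight: 2.781 servings and 0.6835 servings → $3.40.
broccoli + orange with both targets exact would need a negative amount; discard.
sweet potato + carrots: intersection lies outside the first quadrant.
sweet potato + orange with both tight: 1.473 servings and 2.126 servings → $2.33.
carrots + orange with both tight: 2.409 servings and 2.777 servings → $3.29.
Cheapest feasible corner: $2.33.

$2.33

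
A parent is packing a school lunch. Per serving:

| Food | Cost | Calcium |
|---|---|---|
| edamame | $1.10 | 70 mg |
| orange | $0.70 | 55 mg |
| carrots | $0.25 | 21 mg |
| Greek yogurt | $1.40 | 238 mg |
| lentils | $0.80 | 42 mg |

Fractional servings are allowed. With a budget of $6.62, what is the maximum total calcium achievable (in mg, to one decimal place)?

Calcium per dollar: Greek yogurt 170, carrots 84, orange 78.57, edamame 63.64, lentils 52.5.
With no serving limits, spend the whole cost allowance on Greek yogurt: $6.62 / $1.40 × 238 mg = 1125.4 mg.

1125.4 mg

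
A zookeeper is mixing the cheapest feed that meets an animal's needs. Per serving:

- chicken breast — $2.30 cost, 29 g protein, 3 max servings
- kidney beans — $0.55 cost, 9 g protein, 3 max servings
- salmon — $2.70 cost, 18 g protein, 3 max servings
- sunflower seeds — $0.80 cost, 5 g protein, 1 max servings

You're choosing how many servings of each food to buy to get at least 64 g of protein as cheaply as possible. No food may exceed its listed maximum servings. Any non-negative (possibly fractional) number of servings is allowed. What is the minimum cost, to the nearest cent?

Cost per g of protein: kidney beans $0.0611, chicken breast $0.0793, salmon $0.1500, sunflower seeds $0.1600.
Take 3 servings of kidney beans: +27.0 g protein for $1.65 (total $1.65, still need 37.0 g).
Take 1.276 servings of chicken breast: +37.0 g protein for $2.93 (total $4.58, still need 0.0 g).
Greedy by cheapest-per-g is optimal for a single linear constraint, so the minimum cost is $4.58.

$4.58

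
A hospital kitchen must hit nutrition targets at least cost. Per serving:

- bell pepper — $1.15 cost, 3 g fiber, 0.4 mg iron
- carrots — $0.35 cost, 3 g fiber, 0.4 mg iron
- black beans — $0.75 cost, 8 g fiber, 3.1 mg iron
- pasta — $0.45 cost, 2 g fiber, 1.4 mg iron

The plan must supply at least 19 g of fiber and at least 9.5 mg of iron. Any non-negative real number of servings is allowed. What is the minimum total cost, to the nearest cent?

An LP optimum is at a vertex; with two nutrient constraints at most two foods are used. Check each candidate.
bell pepper only: max(19/3, 9.5/0.4) = 23.75 servings → $27.31.
carrots only: max(19/3, 9.5/0.4) = 23.75 servings → $8.31.
black beans only: max(19/8, 9.5/3.1) = 3.065 servings → $2.30.
pasta only: max(19/2, 9.5/1.4) = 9.5 servings → $4.28.
bell pepper + carrots (both tight): parallel constraints — no distinct corner.
bell pepper + black beans: the both-tight solution has a negative serving — not a feasible corner.
bell pepper + pasta with both tight: 2.235 servings and 6.147 servings → $5.34.
carrots + black beans: the both-tight solution has a negative serving — not a feasible corner.
carrots + pasta with both tight: 2.235 servings and 6.147 servings → $3.55.
black beans + pasta with both tight: 1.52 servings and 3.42 servings → $2.68.
The minimum over all feasible corners is $2.30.

$2.30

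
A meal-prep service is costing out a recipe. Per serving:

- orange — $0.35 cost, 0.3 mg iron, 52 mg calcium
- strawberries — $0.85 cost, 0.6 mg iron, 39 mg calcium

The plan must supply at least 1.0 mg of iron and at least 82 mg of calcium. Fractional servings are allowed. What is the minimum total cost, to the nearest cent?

Compare the cost at each extreme point of the feasible region.
orange only: max(1.0/0.3, 82/52) = 3.333 servings → $1.17.
strawberries only: max(1.0/0.6, 82/39) = 2.103 servings → $1.79.
orange + strawberries with both tight: 0.5231 servings and 1.405 servings → $1.38.
So the least-cost plan costs $1.17.

$1.17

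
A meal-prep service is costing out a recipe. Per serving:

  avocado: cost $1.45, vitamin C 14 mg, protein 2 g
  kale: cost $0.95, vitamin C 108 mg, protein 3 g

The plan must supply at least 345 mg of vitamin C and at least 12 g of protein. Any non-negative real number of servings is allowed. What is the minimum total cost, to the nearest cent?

$3.80

Minimising a linear cost over {vitamin C ≥ 345, protein ≥ 12, servings ≥ 0} — the optimum is at a vertex, using one or two foods.
avocado only: max(345/14, 12/2) = 24.64 servings → $35.73.
kale only: max(345/108, 12/3) = 4 servings → $3.80.
avocado + kale with both tight: 1.5 servings and 3 servings → $5.03.
Cheapest feasible corner: $3.80.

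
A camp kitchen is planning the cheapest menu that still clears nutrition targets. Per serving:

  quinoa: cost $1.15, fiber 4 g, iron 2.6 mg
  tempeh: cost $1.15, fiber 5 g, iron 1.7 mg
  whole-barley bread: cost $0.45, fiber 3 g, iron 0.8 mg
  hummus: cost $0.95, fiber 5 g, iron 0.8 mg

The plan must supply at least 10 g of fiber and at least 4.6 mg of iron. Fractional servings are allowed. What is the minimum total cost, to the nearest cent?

$2.19

For a min-cost LP with two ≥-constraints, a basic feasible solution has at most two positive variables.
quinoa only: max(10/4, 4.6/2.6) = 2.5 servings → $2.88.
tempeh only: max(10/5, 4.6/1.7) = 2.706 servings → $3.11.
whole-barley bread only: max(10/3, 4.6/0.8) = 5.75 servings → $2.59.
hummus only: max(10/5, 4.6/0.8) = 5.75 servings → $5.46.
quinoa + tempeh with both tight: 0.9677 servings and 1.226 servings → $2.52.
quinoa + whole-barley bread with both tight: 1.261 servings and 1.652 servings → $2.19.
quinoa + hummus with both tight: 1.531 servings and 0.7755 servings → $2.50.
tempeh + whole-barley bread: intersection lies outside the first quadrant.
tempeh + hummus: the both-tight solution has a negative serving — not a feasible corner.
whole-barley bread + hummus: intersection lies outside the first quadrant.
The minimum over all feasible corners is $2.19.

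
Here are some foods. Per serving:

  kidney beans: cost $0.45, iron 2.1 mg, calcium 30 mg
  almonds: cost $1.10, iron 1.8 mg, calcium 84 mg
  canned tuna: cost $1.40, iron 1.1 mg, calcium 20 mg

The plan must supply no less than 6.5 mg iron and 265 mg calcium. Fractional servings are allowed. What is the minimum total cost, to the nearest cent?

$3.50

For a min-cost LP with two ≥-constraints, a basic feasible solution has at most two positive variables.
kidney beans only: max(6.5/2.1, 265/30) = 8.833 servings → $3.98.
almonds only: max(6.5/1.8, 265/84) = 3.611 servings → $3.97.
canned tuna only: max(6.5/1.1, 265/20) = 13.25 servings → $18.55.
kidney beans + almonds with both tight: 0.5637 servings and 2.953 servings → $3.50.
kidney beans + canned tuna with both targets exact would need a negative amount; discard.
almonds + canned tuna with both tight: 2.863 servings and 1.223 servings → $4.86.
Cheapest feasible corner: $3.50.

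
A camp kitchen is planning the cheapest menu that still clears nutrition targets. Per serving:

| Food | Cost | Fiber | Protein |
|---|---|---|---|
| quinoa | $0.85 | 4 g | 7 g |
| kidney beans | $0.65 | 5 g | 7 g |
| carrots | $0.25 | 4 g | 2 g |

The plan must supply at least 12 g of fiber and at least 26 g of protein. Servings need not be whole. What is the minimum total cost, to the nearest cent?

With two linear requirements the optimum uses one or two foods; enumerate the corners.
quinoa only: max(12/4, 26/7) = 3.714 servings → $3.16.
kidney beans only: max(12/5, 26/7) = 3.714 servings → $2.41.
carrots only: max(12/4, 26/2) = 13 servings → $3.25.
quinoa + kidney beans: intersection lies outside the first quadrant.
quinoa + carrots: intersection lies outside the first quadrant.
kidney beans + carrots: intersection lies outside the first quadrant.
So the least-cost plan costs $2.41.

$2.41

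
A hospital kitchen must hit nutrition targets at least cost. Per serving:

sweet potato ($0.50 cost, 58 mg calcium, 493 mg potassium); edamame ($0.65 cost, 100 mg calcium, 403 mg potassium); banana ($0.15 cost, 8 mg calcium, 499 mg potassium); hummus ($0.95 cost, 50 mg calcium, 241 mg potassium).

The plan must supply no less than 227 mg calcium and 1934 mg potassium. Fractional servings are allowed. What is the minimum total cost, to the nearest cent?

The cheapest plan sits at a corner of the feasible region — with two constraints it uses at most two foods.
sweet potato only: max(227/58, 1934/493) = 3.923 servings → $1.96.
edamame only: max(227/100, 1934/403) = 4.799 servings → $3.12.
banana only: max(227/8, 1934/499) = 28.38 servings → $4.26.
hummus only: max(227/50, 1934/241) = 8.025 servings → $7.62.
sweet potato + edamame with both targets exact would need a negative amount; discard.
sweet potato + banana with both tight: 3.912 servings and 0.01044 servings → $1.96.
sweet potato + hummus: the both-tight solution has a negative serving — not a feasible corner.
edamame + banana with both tight: 2.095 servings and 2.184 servings → $1.69.
edamame + hummus with both targets exact would need a negative amount; discard.
banana + hummus with both tight: 1.824 servings and 4.248 servings → $4.31.
So the least-cost plan costs $1.69.

$1.69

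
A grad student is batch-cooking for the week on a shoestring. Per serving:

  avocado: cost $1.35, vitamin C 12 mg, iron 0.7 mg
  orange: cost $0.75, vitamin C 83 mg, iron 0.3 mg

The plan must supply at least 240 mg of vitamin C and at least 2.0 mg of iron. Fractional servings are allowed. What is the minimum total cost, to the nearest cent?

$4.31

A basic optimal solution has at most two foods positive. Try each food alone and each pair with both targets met exactly.
avocado only: max(240/12, 2.0/0.7) = 20 servings → $27.00.
orange only: max(240/83, 2.0/0.3) = 6.667 servings → $5.00.
avocado + orange with both tight: 1.725 servings and 2.642 servings → $4.31.
The minimum over all feasible corners is $4.31.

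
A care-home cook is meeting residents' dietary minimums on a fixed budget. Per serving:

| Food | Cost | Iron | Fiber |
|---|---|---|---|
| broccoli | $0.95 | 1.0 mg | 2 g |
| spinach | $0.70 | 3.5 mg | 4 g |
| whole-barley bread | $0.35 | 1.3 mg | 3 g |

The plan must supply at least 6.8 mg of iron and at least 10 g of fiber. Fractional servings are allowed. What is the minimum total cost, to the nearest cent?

$1.49

The cheapest plan sits at a corner of the feasible region — with two constraints it uses at most two foods.
broccoli only: max(6.8/1.0, 10/2) = 6.8 servings → $6.46.
spinach only: max(6.8/3.5, 10/4) = 2.5 servings → $1.75.
whole-barley bread only: max(6.8/1.3, 10/3) = 5.231 servings → $1.83.
broccoli + spinach with both tight: 2.6 servings and 1.2 servings → $3.31.
broccoli + whole-barley bread: the both-tight solution has a negative serving — not a feasible corner.
spinach + whole-barley bread with both tight: 1.396 servings and 1.472 servings → $1.49.
The minimum over all feasible corners is $1.49.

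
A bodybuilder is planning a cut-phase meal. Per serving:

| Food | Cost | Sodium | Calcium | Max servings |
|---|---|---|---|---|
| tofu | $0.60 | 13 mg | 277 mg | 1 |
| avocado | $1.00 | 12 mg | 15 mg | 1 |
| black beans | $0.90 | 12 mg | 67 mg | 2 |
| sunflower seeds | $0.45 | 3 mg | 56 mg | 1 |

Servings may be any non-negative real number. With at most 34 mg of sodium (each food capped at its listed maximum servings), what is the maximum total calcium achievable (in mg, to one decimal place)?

433.5 mg

Calcium per mg sodium: tofu 21.31, sunflower seeds 18.67, black beans 5.583, avocado 1.25.
Take 1 serving of tofu: uses 13 mg sodium, +277.0 mg calcium (running total 277.0 mg).
Take 1 serving of sunflower seeds: uses 3 mg sodium, +56.0 mg calcium (running total 333.0 mg).
Take 1.5 servings of black beans: uses 18 mg sodium, +100.5 mg calcium (running total 433.5 mg).
Greedy by best ratio exhausts the sodium allowance optimally: 433.5 mg.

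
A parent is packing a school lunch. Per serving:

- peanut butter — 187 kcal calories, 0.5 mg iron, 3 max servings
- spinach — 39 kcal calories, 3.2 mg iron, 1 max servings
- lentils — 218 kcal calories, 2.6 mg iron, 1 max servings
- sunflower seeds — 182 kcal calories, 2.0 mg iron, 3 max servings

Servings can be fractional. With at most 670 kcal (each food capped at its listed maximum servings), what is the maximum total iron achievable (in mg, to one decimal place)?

Iron per kcal: spinach 0.08205, lentils 0.01193, sunflower seeds 0.01099, peanut butter 0.002674.
Take 1 serving of spinach: uses 39 kcal, +3.2 mg iron (running total 3.2 mg).
Take 1 serving of lentils: uses 218 kcal, +2.6 mg iron (running total 5.8 mg).
Take 2.269 servings of sunflower seeds: uses 413 kcal, +4.5 mg iron (running total 10.3 mg).
Filling greedily by iron-per-kcal is optimal for one linear limit, giving 10.3 mg.

10.3 mg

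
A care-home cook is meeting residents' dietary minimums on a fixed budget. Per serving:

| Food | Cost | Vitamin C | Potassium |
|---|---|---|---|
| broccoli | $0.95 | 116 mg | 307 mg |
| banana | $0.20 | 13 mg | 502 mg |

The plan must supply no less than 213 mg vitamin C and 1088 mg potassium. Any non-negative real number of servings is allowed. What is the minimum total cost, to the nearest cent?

At the optimum either one food covers both requirements or two foods hit both targets exactly; no other combination can be cheaper.
broccoli only: max(213/116, 1088/307) = 3.544 servings → $3.37.
banana only: max(213/13, 1088/502) = 16.38 servings → $3.28.
broccoli + banana with both tight: 1.711 servings and 1.121 servings → $1.85.
The minimum over all feasible corners is $1.85.

$1.85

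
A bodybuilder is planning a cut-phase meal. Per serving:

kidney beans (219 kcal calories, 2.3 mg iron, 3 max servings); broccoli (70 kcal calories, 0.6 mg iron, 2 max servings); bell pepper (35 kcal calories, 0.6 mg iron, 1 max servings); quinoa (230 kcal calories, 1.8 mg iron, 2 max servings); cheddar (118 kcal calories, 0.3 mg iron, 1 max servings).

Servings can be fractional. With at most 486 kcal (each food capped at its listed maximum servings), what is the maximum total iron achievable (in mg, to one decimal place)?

Iron per kcal: bell pepper 0.01714, kidney beans 0.0105, broccoli 0.008571, quinoa 0.007826, cheddar 0.002542.
Take 1 serving of bell pepper: uses 35 kcal, +0.6 mg iron (running total 0.6 mg).
Take 2.059 servings of kidney beans: uses 451 kcal, +4.7 mg iron (running total 5.3 mg).
Filling greedily by iron-per-kcal is optimal for one linear limit, giving 5.3 mg.

5.3 mg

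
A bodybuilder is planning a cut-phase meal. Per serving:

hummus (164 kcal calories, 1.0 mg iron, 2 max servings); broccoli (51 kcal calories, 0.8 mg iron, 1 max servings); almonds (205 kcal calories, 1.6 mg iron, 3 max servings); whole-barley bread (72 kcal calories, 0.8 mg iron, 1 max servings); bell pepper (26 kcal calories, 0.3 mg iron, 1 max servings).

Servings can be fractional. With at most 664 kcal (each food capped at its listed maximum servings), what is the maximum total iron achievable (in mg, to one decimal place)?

5.9 mg

Iron per kcal: broccoli 0.01569, bell pepper 0.01154, whole-barley bread 0.01111, almonds 0.007805, hummus 0.006098.
Take 1 serving of broccoli: uses 51 kcal, +0.8 mg iron (running total 0.8 mg).
Take 1 serving of bell pepper: uses 26 kcal, +0.3 mg iron (running total 1.1 mg).
Take 1 serving of whole-barley bread: uses 72 kcal, +0.8 mg iron (running total 1.9 mg).
Take 2.512 servings of almonds: uses 515 kcal, +4.0 mg iron (running total 5.9 mg).
Filling greedily by iron-per-kcal is optimal for one linear limit, giving 5.9 mg.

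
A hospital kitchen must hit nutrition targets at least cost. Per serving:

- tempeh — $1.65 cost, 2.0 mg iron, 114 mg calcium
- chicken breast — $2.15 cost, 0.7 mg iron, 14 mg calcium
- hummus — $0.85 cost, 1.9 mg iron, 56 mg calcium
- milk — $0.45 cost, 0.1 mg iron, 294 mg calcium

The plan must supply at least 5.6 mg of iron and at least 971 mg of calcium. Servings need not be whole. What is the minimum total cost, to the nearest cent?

The cheapest plan sits at a corner of the feasible region — with two constraints it uses at most two foods.
tempeh only: max(5.6/2.0, 971/114) = 8.518 servings → $14.05.
chicken breast only: max(5.6/0.7, 971/14) = 69.36 servings → $149.12.
hummus only: max(5.6/1.9, 971/56) = 17.34 servings → $14.74.
milk only: max(5.6/0.1, 971/294) = 56 servings → $25.20.
tempeh + chicken breast: intersection lies outside the first quadrant.
tempeh + hummus: intersection lies outside the first quadrant.
tempeh + milk with both tight: 2.687 servings and 2.261 servings → $5.45.
chicken breast + hummus: the both-tight solution has a negative serving — not a feasible corner.
chicken breast + milk with both tight: 7.58 servings and 2.942 servings → $17.62.
hummus + milk with both tight: 2.802 servings and 2.769 servings → $3.63.
The minimum over all feasible corners is $3.63.

$3.63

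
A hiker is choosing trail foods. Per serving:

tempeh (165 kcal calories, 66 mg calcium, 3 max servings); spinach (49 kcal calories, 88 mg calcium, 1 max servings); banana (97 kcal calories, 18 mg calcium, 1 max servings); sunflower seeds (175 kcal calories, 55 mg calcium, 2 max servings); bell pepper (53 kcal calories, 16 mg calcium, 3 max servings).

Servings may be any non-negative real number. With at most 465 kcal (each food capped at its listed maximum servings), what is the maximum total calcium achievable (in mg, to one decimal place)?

Calcium per kcal: spinach 1.796, tempeh 0.4, sunflower seeds 0.3143, bell pepper 0.3019, banana 0.1856.
Take 1 serving of spinach: uses 49 kcal, +88.0 mg calcium (running total 88.0 mg).
Take 2.521 servings of tempeh: uses 416 kcal, +166.4 mg calcium (running total 254.4 mg).
Filling greedily by calcium-per-kcal is optimal for one linear limit, giving 254.4 mg.

254.4 mg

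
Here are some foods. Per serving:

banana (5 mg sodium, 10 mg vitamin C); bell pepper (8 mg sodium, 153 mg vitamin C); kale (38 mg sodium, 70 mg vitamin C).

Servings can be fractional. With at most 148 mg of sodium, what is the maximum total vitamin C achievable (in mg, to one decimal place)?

2830.5 mg

Vitamin C per mg sodium: bell pepper 19.12, banana 2, kale 1.842.
With no serving limits, spend the whole sodium allowance on bell pepper: 148 mg / 8 mg × 153 mg = 2830.5 mg.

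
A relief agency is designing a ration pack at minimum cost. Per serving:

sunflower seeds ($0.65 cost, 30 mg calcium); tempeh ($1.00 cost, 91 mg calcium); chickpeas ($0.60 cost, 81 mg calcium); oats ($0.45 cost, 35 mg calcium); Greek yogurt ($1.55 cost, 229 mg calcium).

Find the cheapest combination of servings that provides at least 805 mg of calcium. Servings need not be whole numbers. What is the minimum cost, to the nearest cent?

Cost per mg of calcium: Greek yogurt $0.0068, chickpeas $0.0074, tempeh $0.0110, oats $0.0129, sunflower seeds $0.0217.
With no serving limits, use only Greek yogurt: 805 mg / 229 mg = 3.515 servings × $1.55 = $5.45.

$5.45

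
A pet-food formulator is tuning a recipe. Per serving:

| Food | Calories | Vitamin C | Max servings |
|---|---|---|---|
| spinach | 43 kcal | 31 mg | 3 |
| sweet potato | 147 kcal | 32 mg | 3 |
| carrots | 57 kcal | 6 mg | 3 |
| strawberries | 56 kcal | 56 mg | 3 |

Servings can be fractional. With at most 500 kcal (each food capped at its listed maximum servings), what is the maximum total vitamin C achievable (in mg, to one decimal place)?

305.2 mg

Vitamin C per kcal: strawberries 1, spinach 0.7209, sweet potato 0.2177, carrots 0.1053.
Take 3 servings of strawberries: uses 168 kcal, +168.0 mg vitamin C (running total 168.0 mg).
Take 3 servings of spinach: uses 129 kcal, +93.0 mg vitamin C (running total 261.0 mg).
Take 1.381 servings of sweet potato: uses 203 kcal, +44.2 mg vitamin C (running total 305.2 mg).
Greedy by best ratio exhausts the calories allowance optimally: 305.2 mg.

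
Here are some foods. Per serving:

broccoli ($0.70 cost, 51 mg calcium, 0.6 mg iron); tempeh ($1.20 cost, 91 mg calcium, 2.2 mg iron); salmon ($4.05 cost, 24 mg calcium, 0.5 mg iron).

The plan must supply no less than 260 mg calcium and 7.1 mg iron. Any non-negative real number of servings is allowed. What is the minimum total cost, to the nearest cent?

$3.87

An LP optimum is at a vertex; with two nutrient constraints at most two foods are used. Check each candidate.
broccoli only: max(260/51, 7.1/0.6) = 11.83 servings → $8.28.
tempeh only: max(260/91, 7.1/2.2) = 3.227 servings → $3.87.
salmon only: max(260/24, 7.1/0.5) = 14.2 servings → $57.51.
broccoli + tempeh: intersection lies outside the first quadrant.
broccoli + salmon: the both-tight solution has a negative serving — not a feasible corner.
tempeh + salmon: intersection lies outside the first quadrant.
Cheapest feasible corner: $3.87.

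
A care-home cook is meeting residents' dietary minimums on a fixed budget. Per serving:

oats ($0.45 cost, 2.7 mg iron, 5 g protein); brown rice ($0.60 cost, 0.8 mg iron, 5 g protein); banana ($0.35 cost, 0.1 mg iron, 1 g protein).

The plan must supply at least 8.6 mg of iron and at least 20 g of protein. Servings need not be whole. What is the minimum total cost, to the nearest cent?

oats only: max(8.6/2.7, 20/5) = 4 servings → $1.80.
brown rice only: max(8.6/0.8, 20/5) = 10.75 servings → $6.45.
banana only: max(8.6/0.1, 20/1) = 86 servings → $30.10.
oats + brown rice with both tight: 2.842 servings and 1.158 servings → $1.97.
oats + banana with both tight: 3 servings and 5 servings → $3.10.
brown rice + banana: the both-tight solution has a negative serving — not a feasible corner.
Cheapest feasible corner: $1.80.

$1.80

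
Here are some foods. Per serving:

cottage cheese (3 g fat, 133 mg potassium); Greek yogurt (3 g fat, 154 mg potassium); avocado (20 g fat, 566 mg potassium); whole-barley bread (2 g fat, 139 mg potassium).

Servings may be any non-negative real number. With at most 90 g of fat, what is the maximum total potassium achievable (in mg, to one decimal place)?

6255.0 mg

Potassium per g fat: whole-barley bread 69.5, Greek yogurt 51.33, cottage cheese 44.33, avocado 28.3.
With no serving limits, spend the whole fat allowance on whole-barley bread: 90 g / 2 g × 139 mg = 6255.0 mg.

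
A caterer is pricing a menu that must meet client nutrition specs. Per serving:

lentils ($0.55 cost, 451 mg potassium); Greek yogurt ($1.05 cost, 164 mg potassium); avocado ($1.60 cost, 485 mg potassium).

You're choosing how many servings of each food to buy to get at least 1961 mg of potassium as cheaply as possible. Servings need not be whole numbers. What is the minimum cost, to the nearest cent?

Cost per mg of potassium: lentils $0.0012, avocado $0.0033, Greek yogurt $0.0064.
With no serving limits, use only lentils: 1961 mg / 451 mg = 4.348 servings × $0.55 = $2.39.

$2.39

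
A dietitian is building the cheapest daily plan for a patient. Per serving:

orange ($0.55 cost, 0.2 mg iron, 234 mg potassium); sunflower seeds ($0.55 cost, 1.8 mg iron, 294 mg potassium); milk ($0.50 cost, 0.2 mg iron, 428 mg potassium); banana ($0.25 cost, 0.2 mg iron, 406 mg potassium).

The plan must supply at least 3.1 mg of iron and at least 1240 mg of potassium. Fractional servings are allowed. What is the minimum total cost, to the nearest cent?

$1.32

This is a tiny linear program; its minimum lies at a vertex of the feasible set. List the vertices and price them.
orange only: max(3.1/0.2, 1240/234) = 15.5 servings → $8.53.
sunflower seeds only: max(3.1/1.8, 1240/294) = 4.218 servings → $2.32.
milk only: max(3.1/0.2, 1240/428) = 15.5 servings → $7.75.
banana only: max(3.1/0.2, 1240/406) = 15.5 servings → $3.88.
orange + sunflower seeds with both tight: 3.644 servings and 1.317 servings → $2.73.
orange + milk: the both-tight solution has a negative serving — not a feasible corner.
orange + banana: intersection lies outside the first quadrant.
sunflower seeds + milk with both tight: 1.516 servings and 1.856 servings → $1.76.
sunflower seeds + banana with both tight: 1.504 servings and 1.965 servings → $1.32.
milk + banana with both targets exact would need a negative amount; discard.
The minimum over all feasible corners is $1.32.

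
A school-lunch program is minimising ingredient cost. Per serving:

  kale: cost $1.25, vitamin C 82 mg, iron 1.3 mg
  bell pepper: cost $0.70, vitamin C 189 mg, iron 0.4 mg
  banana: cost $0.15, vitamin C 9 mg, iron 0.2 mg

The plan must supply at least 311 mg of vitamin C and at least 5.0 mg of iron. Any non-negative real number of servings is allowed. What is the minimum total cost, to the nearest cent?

kale only: max(311/82, 5.0/1.3) = 3.846 servings → $4.81.
bell pepper only: max(311/189, 5.0/0.4) = 12.5 servings → $8.75.
banana only: max(311/9, 5.0/0.2) = 34.56 servings → $5.18.
kale + bell pepper: the both-tight solution has a negative serving — not a feasible corner.
kale + banana with both tight: 3.66 servings and 1.213 servings → $4.76.
bell pepper + banana with both tight: 0.5029 servings and 23.99 servings → $3.95.
Cheapest feasible corner: $3.95.

$3.95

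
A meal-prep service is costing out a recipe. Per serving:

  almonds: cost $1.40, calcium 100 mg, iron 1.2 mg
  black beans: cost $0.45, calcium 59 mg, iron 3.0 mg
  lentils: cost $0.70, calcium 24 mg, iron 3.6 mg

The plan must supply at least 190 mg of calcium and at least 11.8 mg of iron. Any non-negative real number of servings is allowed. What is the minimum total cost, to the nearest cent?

$1.77

Minimising a linear cost over {calcium ≥ 190, iron ≥ 11.8, servings ≥ 0} — the optimum is at a vertex, using one or two foods.
almonds only: max(190/100, 11.8/1.2) = 9.833 servings → $13.77.
black beans only: max(190/59, 11.8/3.0) = 3.933 servings → $1.77.
lentils only: max(190/24, 11.8/3.6) = 7.917 servings → $5.54.
almonds + black beans with both targets exact would need a negative amount; discard.
almonds + lentils with both tight: 1.21 servings and 2.874 servings → $3.71.
black beans + lentils with both tight: 2.855 servings and 0.8989 servings → $1.91.
Cheapest feasible corner: $1.77.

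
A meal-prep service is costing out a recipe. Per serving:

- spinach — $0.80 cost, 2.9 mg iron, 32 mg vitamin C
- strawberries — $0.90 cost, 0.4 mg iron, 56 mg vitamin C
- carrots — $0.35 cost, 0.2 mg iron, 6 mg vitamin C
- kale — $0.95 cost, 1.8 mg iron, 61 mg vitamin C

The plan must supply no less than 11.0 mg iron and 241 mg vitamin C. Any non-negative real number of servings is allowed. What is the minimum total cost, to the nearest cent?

spinach only: max(11.0/2.9, 241/32) = 7.531 servings → $6.03.
strawberries only: max(11.0/0.4, 241/56) = 27.5 servings → $24.75.
carrots only: max(11.0/0.2, 241/6) = 55 servings → $19.25.
kale only: max(11.0/1.8, 241/61) = 6.111 servings → $5.81.
spinach + strawberries with both tight: 3.473 servings and 2.319 servings → $4.87.
spinach + carrots with both tight: 1.618 servings and 31.54 servings → $12.33.
spinach + kale with both tight: 1.988 servings and 2.908 servings → $4.35.
strawberries + carrots: the both-tight solution has a negative serving — not a feasible corner.
strawberries + kale: the both-tight solution has a negative serving — not a feasible corner.
carrots + kale: the both-tight solution has a negative serving — not a feasible corner.
So the least-cost plan costs $4.35.

$4.35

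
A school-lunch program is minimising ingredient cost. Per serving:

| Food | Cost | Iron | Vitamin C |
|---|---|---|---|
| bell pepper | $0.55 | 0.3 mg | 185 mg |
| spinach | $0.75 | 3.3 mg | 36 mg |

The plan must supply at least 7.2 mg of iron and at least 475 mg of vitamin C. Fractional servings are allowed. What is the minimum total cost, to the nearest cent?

Minimising a linear cost over {iron ≥ 7.2, vitamin C ≥ 475, servings ≥ 0} — the optimum is at a vertex, using one or two foods.
bell pepper only: max(7.2/0.3, 475/185) = 24 servings → $13.20.
spinach only: max(7.2/3.3, 475/36) = 13.19 servings → $9.90.
bell pepper + spinach with both tight: 2.182 servings and 1.983 servings → $2.69.
Cheapest feasible corner: $2.69.

$2.69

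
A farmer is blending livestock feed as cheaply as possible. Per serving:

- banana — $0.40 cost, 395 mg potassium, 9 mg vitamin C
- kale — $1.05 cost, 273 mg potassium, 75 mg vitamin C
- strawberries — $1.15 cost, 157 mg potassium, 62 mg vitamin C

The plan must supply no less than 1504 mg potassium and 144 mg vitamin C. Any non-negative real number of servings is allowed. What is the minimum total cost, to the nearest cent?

At the optimum either one food covers both requirements or two foods hit both targets exactly; no other combination can be cheaper.
banana only: max(1504/395, 144/9) = 16 servings → $6.40.
kale only: max(1504/273, 144/75) = 5.509 servings → $5.78.
strawberries only: max(1504/157, 144/62) = 9.58 servings → $11.02.
banana + kale with both tight: 2.705 servings and 1.595 servings → $2.76.
banana + strawberries with both tight: 3.061 servings and 1.878 servings → $3.38.
kale + strawberries: intersection lies outside the first quadrant.
Cheapest feasible corner: $2.76.

$2.76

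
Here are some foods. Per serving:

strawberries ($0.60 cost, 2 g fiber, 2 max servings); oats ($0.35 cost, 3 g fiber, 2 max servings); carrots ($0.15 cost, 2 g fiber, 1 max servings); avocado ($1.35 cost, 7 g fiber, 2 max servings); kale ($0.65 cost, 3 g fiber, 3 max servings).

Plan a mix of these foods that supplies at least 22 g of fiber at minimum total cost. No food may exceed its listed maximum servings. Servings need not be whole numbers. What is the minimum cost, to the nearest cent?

$3.55

Cost per g of fiber: carrots $0.0750, oats $0.1167, avocado $0.1929, kale $0.2167, strawberries $0.3000.
Take 1 serving of carrots: +2.0 g fiber for $0.15 (total $0.15, still need 20.0 g).
Take 2 servings of oats: +6.0 g fiber for $0.70 (total $0.85, still need 14.0 g).
Take 2 servings of avocado: +14.0 g fiber for $2.70 (total $3.55, still need 0.0 g).
Filling from the cheapest source first is optimal under one linear minimum: $3.55.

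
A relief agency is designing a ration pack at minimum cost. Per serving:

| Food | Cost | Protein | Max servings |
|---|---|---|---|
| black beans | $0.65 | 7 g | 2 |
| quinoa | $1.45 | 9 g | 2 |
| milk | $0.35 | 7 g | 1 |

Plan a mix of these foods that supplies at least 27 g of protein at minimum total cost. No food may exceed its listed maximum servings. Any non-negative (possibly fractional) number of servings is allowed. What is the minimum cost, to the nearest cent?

$2.62

Cost per g of protein: milk $0.0500, black beans $0.0929, quinoa $0.1611.
Take 1 serving of milk: +7.0 g protein for $0.35 (total $0.35, still need 20.0 g).
Take 2 servings of black beans: +14.0 g protein for $1.30 (total $1.65, still need 6.0 g).
Take 0.6667 servings of quinoa: +6.0 g protein for $0.97 (total $2.62, still need 0.0 g).
Greedy by cheapest-per-g is optimal for a single linear constraint, so the minimum cost is $2.62.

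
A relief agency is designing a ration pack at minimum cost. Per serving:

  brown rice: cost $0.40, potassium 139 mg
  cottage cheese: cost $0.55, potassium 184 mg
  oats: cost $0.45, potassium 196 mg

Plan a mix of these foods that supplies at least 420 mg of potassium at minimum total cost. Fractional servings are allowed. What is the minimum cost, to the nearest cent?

Cost per mg of potassium: oats $0.0023, brown rice $0.0029, cottage cheese $0.0030.
With no serving limits, use only oats: 420 mg / 196 mg = 2.143 servings × $0.45 = $0.96.

$0.96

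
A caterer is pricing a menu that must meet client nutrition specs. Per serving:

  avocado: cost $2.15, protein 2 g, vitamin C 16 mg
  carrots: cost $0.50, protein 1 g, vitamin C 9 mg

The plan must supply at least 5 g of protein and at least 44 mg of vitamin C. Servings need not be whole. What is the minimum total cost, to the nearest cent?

avocado only: max(5/2, 44/16) = 2.75 servings → $5.91.
carrots only: max(5/1, 44/9) = 5 servings → $2.50.
avocado + carrots with both tight: 0.5 servings and 4 servings → $3.08.
The minimum over all feasible corners is $2.50.

$2.50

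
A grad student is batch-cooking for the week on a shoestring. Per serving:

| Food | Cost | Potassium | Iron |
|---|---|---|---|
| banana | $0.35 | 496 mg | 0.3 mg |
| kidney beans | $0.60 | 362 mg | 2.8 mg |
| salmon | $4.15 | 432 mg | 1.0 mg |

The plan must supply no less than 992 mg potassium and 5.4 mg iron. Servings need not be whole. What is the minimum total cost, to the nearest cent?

The cheapest plan sits at a corner of the feasible region — with two constraints it uses at most two foods.
banana only: max(992/496, 5.4/0.3) = 18 servings → $6.30.
kidney beans only: max(992/362, 5.4/2.8) = 2.74 servings → $1.64.
salmon only: max(992/432, 5.4/1.0) = 5.4 servings → $22.41.
banana + kidney beans with both tight: 0.6427 servings and 1.86 servings → $1.34.
banana + salmon: the both-tight solution has a negative serving — not a feasible corner.
kidney beans + salmon with both tight: 1.582 servings and 0.9707 servings → $4.98.
The minimum over all feasible corners is $1.34.

$1.34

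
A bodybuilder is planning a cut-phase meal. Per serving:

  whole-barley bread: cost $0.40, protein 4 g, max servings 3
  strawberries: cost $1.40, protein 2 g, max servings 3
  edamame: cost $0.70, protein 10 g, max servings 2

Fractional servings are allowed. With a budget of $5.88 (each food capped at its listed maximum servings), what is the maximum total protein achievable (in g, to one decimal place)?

36.7 g

Protein per dollar: edamame 14.29, whole-barley bread 10, strawberries 1.429.
Take 2 servings of edamame: spends $1.40, +20.0 g protein (running total 20.0 g).
Take 3 servings of whole-barley bread: spends $1.20, +12.0 g protein (running total 32.0 g).
Take 2.343 servings of strawberries: spends $3.28, +4.7 g protein (running total 36.7 g).
Greedy by best ratio exhausts the cost allowance optimally: 36.7 g.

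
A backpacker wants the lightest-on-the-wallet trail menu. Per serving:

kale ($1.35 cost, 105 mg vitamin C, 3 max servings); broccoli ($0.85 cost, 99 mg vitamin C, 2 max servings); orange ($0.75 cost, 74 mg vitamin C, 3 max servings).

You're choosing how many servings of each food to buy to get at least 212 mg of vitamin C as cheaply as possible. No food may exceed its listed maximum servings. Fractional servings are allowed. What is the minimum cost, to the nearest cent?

Cost per mg of vitamin C: broccoli $0.0086, orange $0.0101, kale $0.0129.
Take 2 servings of broccoli: +198.0 mg vitamin C for $1.70 (total $1.70, still need 14.0 mg).
Take 0.1892 servings of orange: +14.0 mg vitamin C for $0.14 (total $1.84, still need 0.0 mg).
Greedy by cheapest-per-mg is optimal for a single linear constraint, so the minimum cost is $1.84.

$1.84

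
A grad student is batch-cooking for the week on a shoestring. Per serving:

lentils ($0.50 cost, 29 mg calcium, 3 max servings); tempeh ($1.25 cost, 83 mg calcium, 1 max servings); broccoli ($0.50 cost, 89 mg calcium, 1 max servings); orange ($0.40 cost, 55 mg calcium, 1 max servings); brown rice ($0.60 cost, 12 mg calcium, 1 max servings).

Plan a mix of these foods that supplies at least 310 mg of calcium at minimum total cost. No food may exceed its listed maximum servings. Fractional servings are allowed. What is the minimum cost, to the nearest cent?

$3.58

Cost per mg of calcium: broccoli $0.0056, orange $0.0073, tempeh $0.0151, lentils $0.0172, brown rice $0.0500.
Take 1 serving of broccoli: +89.0 mg calcium for $0.50 (total $0.50, still need 221.0 mg).
Take 1 serving of orange: +55.0 mg calcium for $0.40 (total $0.90, still need 166.0 mg).
Take 1 serving of tempeh: +83.0 mg calcium for $1.25 (total $2.15, still need 83.0 mg).
Take 2.862 servings of lentils: +83.0 mg calcium for $1.43 (total $3.58, still need 0.0 mg).
Filling from the cheapest source first is optimal under one linear minimum: $3.58.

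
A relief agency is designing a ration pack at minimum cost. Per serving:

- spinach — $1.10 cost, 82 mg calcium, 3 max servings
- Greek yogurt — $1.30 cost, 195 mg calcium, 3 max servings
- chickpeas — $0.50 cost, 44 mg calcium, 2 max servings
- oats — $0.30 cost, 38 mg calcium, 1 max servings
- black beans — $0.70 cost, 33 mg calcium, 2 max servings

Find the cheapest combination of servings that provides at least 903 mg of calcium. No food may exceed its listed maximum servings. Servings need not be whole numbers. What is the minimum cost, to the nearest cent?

Cost per mg of calcium: Greek yogurt $0.0067, oats $0.0079, chickpeas $0.0114, spinach $0.0134, black beans $0.0212.
Take 3 servings of Greek yogurt: +585.0 mg calcium for $3.90 (total $3.90, still need 318.0 mg).
Take 1 serving of oats: +38.0 mg calcium for $0.30 (total $4.20, still need 280.0 mg).
Take 2 servings of chickpeas: +88.0 mg calcium for $1.00 (total $5.20, still need 192.0 mg).
Take 2.341 servings of spinach: +192.0 mg calcium for $2.58 (total $7.78, still need 0.0 mg).
Filling from the cheapest source first is optimal under one linear minimum: $7.78.

$7.78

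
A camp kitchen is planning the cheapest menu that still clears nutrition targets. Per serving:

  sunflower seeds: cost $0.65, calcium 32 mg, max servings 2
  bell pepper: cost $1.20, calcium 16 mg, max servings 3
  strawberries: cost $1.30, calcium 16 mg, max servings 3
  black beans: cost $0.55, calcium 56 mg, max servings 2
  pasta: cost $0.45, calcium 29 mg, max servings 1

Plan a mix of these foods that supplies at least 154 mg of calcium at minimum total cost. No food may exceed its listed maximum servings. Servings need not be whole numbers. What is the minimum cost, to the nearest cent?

$1.81

Cost per mg of calcium: black beans $0.0098, pasta $0.0155, sunflower seeds $0.0203, bell pepper $0.0750, strawberries $0.0813.
Take 2 servings of black beans: +112.0 mg calcium for $1.10 (total $1.10, still need 42.0 mg).
Take 1 serving of pasta: +29.0 mg calcium for $0.45 (total $1.55, still need 13.0 mg).
Take 0.4062 servings of sunflower seeds: +13.0 mg calcium for $0.26 (total $1.81, still need 0.0 mg).
Filling from the cheapest source first is optimal under one linear minimum: $1.81.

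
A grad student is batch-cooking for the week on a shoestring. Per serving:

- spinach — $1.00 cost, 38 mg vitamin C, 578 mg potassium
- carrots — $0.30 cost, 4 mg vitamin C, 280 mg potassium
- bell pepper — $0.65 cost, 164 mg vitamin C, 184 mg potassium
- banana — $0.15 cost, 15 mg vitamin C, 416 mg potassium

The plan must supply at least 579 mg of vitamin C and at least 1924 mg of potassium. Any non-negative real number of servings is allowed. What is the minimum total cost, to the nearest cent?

A basic optimal solution has at most two foods positive. Try each food alone and each pair with both targets met exactly.
spinach only: max(579/38, 1924/578) = 15.24 servings → $15.24.
carrots only: max(579/4, 1924/280) = 144.8 servings → $43.42.
bell pepper only: max(579/164, 1924/184) = 10.46 servings → $6.80.
banana only: max(579/15, 1924/416) = 38.6 servings → $5.79.
spinach + carrots: intersection lies outside the first quadrant.
spinach + bell pepper with both tight: 2.38 servings and 2.979 servings → $4.32.
spinach + banana: intersection lies outside the first quadrant.
carrots + bell pepper with both tight: 4.626 servings and 3.418 servings → $3.61.
carrots + banana: the both-tight solution has a negative serving — not a feasible corner.
bell pepper + banana with both tight: 3.238 servings and 3.193 servings → $2.58.
The minimum over all feasible corners is $2.58.

$2.58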